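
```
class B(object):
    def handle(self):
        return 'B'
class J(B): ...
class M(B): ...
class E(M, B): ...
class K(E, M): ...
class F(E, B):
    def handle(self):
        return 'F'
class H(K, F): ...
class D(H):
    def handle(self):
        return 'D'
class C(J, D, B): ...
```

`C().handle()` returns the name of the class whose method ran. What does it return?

D

L[C] = C + merge(L[J], L[D], L[B], [J D B])
  take J:  [J B object] + [D H K F E M B object] + [B object] + [J D B]
  take D:  [B object] + [D H K F E M B object] + [B object] + [D B]
  take H:  [B object] + [H K F E M B object] + [B object] + [B]
  take K:  [B object] + [K F E M B object] + [B object] + [B]
  take F:  [B object] + [F E M B object] + [B object] + [B]
  take E:  [B object] + [E M B object] + [B object] + [B]
  take M:  [B object] + [M B object] + [B object] + [B]
  take B:  [B object] + [B object] + [B object] + [B]
  take object:  [object] + [object] + [object]
MRO: C J D H K F E M B object
handle is defined in: B, D, F. First along the MRO is D.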